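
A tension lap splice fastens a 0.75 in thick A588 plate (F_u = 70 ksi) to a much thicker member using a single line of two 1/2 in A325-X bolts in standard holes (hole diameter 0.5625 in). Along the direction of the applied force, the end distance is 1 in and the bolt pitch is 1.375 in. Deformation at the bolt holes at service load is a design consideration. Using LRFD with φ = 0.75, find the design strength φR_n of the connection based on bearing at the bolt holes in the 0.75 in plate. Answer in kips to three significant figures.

Per bolt r_n = 1.2 l_c t F_u ≤ 2.4 d t F_u; upper limit = 2.4 × 0.5 × 0.75 × 70 = 63 kips.
Edge bolt: l_c = 1 − 0.5625/2 = 0.7188 in → 1.2 × 0.7188 × 0.75 × 70 = 45.28 → r_n = 45.28 kips.
Interior bolts: l_c = 1.375 − 0.5625 = 0.8125 in → 1.2 × 0.8125 × 0.75 × 70 = 51.19 → r_n = 51.19 kips.
R_n = 1 × 45.28 + 1 × 51.19 = 96.47 kips.
Design strength φR_n = 0.75 × 96.47 = 72.4 kips.

72.4 kips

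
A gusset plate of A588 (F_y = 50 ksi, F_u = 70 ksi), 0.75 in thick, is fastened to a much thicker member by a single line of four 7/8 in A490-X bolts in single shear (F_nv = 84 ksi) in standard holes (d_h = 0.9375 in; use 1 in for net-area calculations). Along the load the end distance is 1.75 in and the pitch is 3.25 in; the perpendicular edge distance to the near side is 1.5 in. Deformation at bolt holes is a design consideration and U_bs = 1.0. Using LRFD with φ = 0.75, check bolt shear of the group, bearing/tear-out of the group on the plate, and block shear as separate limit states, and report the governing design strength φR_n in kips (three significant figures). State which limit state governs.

Bolt shear: A_b = π·0.875²/4 = 0.6013 in²; R_n = 84 × 0.6013 × 4 × 1 = 202 kips → 0.75 × 202 = 152 kips.
Bearing: edge l_c = 1.281, r_n = 80.72 kips; interior l_c = 2.312, r_n = 110.3 kips; R_n = 80.72 + 3·110.3 = 411.5 kips → 309 kips.
Block shear: A_gv = 8.625, A_nv = 6, A_nt = 0.75 in²; R_n = min(0.6F_uA_nv, 0.6F_yA_gv) + U_bs·F_u·A_nt = 304.5 kips → 228 kips.
Bolt shear governs: 152 kips.

152 kips (bolt shear governs)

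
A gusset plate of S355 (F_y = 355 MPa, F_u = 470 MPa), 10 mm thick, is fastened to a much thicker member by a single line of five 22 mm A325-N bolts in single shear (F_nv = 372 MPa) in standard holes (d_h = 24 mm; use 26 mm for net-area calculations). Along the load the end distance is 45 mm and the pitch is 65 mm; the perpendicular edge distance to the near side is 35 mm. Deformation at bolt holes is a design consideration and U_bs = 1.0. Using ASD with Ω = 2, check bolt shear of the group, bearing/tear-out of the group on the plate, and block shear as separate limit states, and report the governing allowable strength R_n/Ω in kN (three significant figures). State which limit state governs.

Bolt shear: A_b = π·22²/4 = 380.1 mm²; R_n = 372 × 380.1 × 5 × 1 / 1000 = 707 kN → 707 / 2 = 354 kN.
Bearing: edge l_c = 33, r_n = 186.1 kN; interior l_c = 41, r_n = 231.2 kN; R_n = 186.1 + 4·231.2 = 1111 kN → 556 kN.
Block shear: A_gv = 3050, A_nv = 1880, A_nt = 220 mm²; R_n = min(0.6F_uA_nv, 0.6F_yA_gv) + U_bs·F_u·A_nt = 633.6 kN → 317 kN.
Block shear governs: 317 kN.

317 kN (block shear governs)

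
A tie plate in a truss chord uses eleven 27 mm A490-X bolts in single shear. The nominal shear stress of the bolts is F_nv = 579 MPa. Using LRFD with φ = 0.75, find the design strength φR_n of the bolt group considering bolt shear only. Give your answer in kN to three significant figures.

A_b = π × 27² / 4 = 572.6 mm².
R_n = F_nv · A_b · n · n_s = 579 × 572.6 × 11 × 1 / 1000 = 3647 kN.
Design strength φR_n = 0.75 × 3647 = 2730 kN.

2730 kN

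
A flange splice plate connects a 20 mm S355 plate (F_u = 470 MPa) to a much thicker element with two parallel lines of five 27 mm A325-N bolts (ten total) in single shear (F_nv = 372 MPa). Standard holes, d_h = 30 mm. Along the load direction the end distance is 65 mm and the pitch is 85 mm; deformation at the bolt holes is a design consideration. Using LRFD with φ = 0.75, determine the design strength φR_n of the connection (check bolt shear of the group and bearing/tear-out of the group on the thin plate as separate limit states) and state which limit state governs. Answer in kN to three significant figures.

Bolt shear: A_b = π·27²/4 = 572.6 mm²; R_n = 372 × 572.6 × 10 × 1 / 1000 = 2130 kN → 0.75 × 2130 = 1600 kN.
Bearing (1.2 l_c t F_u ≤ 2.4 d t F_u): upper limit = 2.4·27·20·470 / 1000 = 609.1 kN.
  Edge l_c = 65 − 30/2 = 50 → r_n = 564 kN; interior l_c = 85 − 30 = 55 → r_n = 609.1 kN.
  R_n,bearing = 2·564 + 8·609.1 = 6001 kN → 0.75 × 6001 = 4500 kN.
Bolt shear governs: 1600 kN.

1600 kN (bolt shear governs)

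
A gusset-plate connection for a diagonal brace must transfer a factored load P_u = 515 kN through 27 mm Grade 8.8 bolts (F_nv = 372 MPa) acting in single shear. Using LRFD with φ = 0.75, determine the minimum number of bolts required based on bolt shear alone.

A_b = π·27²/4 = 572.6 mm².
Per-bolt design strength φR_n = 0.75 × 372 × 572.6 × 1 / 1000 = 159.7 kN.
n ≥ 515 / 159.7 = 3.224 → use 4 bolts.

4 bolts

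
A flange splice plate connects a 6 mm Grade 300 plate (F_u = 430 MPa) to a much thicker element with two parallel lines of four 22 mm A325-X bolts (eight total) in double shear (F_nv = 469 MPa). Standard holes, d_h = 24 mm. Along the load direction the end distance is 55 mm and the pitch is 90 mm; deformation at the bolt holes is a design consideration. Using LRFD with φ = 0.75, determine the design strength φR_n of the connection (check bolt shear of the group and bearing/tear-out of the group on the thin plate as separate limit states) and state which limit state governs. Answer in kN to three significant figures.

Bolt shear: A_b = π·22²/4 = 380.1 mm²; R_n = 469 × 380.1 × 8 × 2 / 1000 = 2853 kN → 0.75 × 2853 = 2140 kN.
Bearing (1.2 l_c t F_u ≤ 2.4 d t F_u): upper limit = 2.4·22·6·430 / 1000 = 136.2 kN.
  Edge l_c = 55 − 24/2 = 43 → r_n = 133.1 kN; interior l_c = 90 − 24 = 66 → r_n = 136.2 kN.
  R_n,bearing = 2·133.1 + 6·136.2 = 1084 kN → 0.75 × 1084 = 813 kN.
Bearing governs: 813 kN.

813 kN (bearing governs)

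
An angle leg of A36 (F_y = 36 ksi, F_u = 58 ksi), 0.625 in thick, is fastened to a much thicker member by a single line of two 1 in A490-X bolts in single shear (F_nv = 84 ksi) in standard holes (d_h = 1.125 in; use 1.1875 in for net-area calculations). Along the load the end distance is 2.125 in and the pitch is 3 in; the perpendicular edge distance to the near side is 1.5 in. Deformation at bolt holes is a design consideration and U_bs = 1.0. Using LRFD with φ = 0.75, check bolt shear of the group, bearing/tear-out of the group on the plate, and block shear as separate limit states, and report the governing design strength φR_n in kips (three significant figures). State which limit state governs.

Bolt shear: A_b = π·1²/4 = 0.7854 in²; R_n = 84 × 0.7854 × 2 × 1 = 131.9 kips → 0.75 × 131.9 = 99 kips.
Bearing: edge l_c = 1.562, r_n = 67.97 kips; interior l_c = 1.875, r_n = 81.56 kips; R_n = 67.97 + 1·81.56 = 149.5 kips → 112 kips.
Block shear: A_gv = 3.203, A_nv = 2.09, A_nt = 0.5664 in²; R_n = min(0.6F_uA_nv, 0.6F_yA_gv) + U_bs·F_u·A_nt = 102 kips → 76.5 kips.
Block shear governs: 76.5 kips.

76.5 kips (block shear governs)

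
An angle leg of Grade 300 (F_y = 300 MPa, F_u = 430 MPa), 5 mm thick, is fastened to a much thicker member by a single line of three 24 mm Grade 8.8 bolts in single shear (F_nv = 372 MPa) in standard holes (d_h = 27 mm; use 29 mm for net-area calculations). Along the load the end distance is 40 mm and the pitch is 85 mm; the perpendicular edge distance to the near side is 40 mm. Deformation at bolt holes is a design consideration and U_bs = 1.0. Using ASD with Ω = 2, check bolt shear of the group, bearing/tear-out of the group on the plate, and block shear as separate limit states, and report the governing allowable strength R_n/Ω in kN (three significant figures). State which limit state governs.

116 kN (block shear governs)

Bolt shear: A_b = π·24²/4 = 452.4 mm²; R_n = 372 × 452.4 × 3 × 1 / 1000 = 504.9 kN → 504.9 / 2 = 252 kN.
Bearing: edge l_c = 26.5, r_n = 68.37 kN; interior l_c = 58, r_n = 123.8 kN; R_n = 68.37 + 2·123.8 = 316.1 kN → 158 kN.
Block shear: A_gv = 1050, A_nv = 687.5, A_nt = 127.5 mm²; R_n = min(0.6F_uA_nv, 0.6F_yA_gv) + U_bs·F_u·A_nt = 232.2 kN → 116 kN.
Block shear governs: 116 kN.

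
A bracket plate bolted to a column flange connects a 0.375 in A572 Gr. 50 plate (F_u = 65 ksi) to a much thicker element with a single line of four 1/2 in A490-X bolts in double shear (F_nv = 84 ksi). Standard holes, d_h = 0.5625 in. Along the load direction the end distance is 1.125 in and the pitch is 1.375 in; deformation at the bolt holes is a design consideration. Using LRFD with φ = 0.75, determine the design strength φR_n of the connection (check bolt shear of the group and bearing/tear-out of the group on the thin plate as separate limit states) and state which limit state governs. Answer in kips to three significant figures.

Bolt shear: A_b = π·0.5²/4 = 0.1963 in²; R_n = 84 × 0.1963 × 4 × 2 = 131.9 kips → 0.75 × 131.9 = 99 kips.
Bearing (1.2 l_c t F_u ≤ 2.4 d t F_u): upper limit = 2.4·0.5·0.375·65 = 29.25 kips.
  Edge l_c = 1.125 − 0.5625/2 = 0.8438 → r_n = 24.68 kips; interior l_c = 1.375 − 0.5625 = 0.8125 → r_n = 23.77 kips.
  R_n,bearing = 1·24.68 + 3·23.77 = 95.98 kips → 0.75 × 95.98 = 72 kips.
Bearing governs: 72 kips.

72 kips (bearing governs)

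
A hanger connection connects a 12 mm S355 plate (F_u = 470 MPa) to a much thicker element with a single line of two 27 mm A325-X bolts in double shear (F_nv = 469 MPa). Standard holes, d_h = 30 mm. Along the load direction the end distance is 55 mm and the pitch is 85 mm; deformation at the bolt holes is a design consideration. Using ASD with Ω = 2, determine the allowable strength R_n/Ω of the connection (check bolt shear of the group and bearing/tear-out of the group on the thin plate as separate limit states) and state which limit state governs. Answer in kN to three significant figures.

318 kN (bearing governs)

Bolt shear: A_b = π·27²/4 = 572.6 mm²; R_n = 469 × 572.6 × 2 × 2 / 1000 = 1074 kN → 1074 / 2 = 537 kN.
Bearing (1.2 l_c t F_u ≤ 2.4 d t F_u): upper limit = 2.4·27·12·470 / 1000 = 365.5 kN.
  Edge l_c = 55 − 30/2 = 40 → r_n = 270.7 kN; interior l_c = 85 − 30 = 55 → r_n = 365.5 kN.
  R_n,bearing = 1·270.7 + 1·365.5 = 636.2 kN → 636.2 / 2 = 318 kN.
Bearing governs: 318 kN.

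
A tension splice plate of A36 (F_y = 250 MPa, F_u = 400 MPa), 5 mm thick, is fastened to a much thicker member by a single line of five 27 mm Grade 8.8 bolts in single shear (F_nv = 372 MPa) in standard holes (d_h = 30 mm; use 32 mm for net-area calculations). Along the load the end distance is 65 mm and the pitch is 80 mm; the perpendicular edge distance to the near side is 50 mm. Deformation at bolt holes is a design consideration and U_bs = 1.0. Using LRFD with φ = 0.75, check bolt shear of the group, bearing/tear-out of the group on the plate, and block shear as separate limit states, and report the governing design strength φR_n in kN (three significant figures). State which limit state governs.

268 kN (block shear governs)

Bolt shear: A_b = π·27²/4 = 572.6 mm²; R_n = 372 × 572.6 × 5 × 1 / 1000 = 1065 kN → 0.75 × 1065 = 799 kN.
Bearing: edge l_c = 50, r_n = 120 kN; interior l_c = 50, r_n = 120 kN; R_n = 120 + 4·120 = 600 kN → 450 kN.
Block shear: A_gv = 1925, A_nv = 1205, A_nt = 170 mm²; R_n = min(0.6F_uA_nv, 0.6F_yA_gv) + U_bs·F_u·A_nt = 356.8 kN → 268 kN.
Block shear governs: 268 kN.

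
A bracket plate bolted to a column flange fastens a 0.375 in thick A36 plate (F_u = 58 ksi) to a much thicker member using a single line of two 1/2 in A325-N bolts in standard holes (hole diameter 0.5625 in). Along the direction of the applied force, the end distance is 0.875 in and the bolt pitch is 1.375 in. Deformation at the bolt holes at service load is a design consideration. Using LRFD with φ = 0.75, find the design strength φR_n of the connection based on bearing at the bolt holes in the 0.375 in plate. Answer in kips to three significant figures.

27.5 kips

Per bolt r_n = 1.2 l_c t F_u ≤ 2.4 d t F_u; upper limit = 2.4 × 0.5 × 0.375 × 58 = 26.1 kips.
Edge bolt: l_c = 0.875 − 0.5625/2 = 0.5938 in → 1.2 × 0.5938 × 0.375 × 58 = 15.5 → r_n = 15.5 kips.
Interior bolts: l_c = 1.375 − 0.5625 = 0.8125 in → 1.2 × 0.8125 × 0.375 × 58 = 21.21 → r_n = 21.21 kips.
R_n = 1 × 15.5 + 1 × 21.21 = 36.7 kips.
Design strength φR_n = 0.75 × 36.7 = 27.5 kips.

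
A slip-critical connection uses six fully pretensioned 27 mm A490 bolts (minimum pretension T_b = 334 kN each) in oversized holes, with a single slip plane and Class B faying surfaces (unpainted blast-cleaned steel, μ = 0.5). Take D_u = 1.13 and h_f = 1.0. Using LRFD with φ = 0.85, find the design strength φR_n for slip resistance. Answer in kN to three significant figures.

R_n = μ · D_u · h_f · T_b · n_s · n_b = 0.5 × 1.13 × 1.0 × 334 × 1 × 6 = 1132 kN.
Design strength φR_n = 0.85 × 1132 = 962 kN.

962 kN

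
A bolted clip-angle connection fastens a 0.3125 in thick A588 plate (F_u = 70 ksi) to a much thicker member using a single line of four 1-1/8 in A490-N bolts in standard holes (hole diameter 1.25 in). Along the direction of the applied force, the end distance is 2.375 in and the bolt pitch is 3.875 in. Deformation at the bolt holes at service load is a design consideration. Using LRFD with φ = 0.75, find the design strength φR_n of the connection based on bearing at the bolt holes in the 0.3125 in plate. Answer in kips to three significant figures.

167 kips

Per bolt r_n = 1.2 l_c t F_u ≤ 2.4 d t F_u; upper limit = 2.4 × 1.125 × 0.3125 × 70 = 59.06 kips.
Edge bolt: l_c = 2.375 − 1.25/2 = 1.75 in → 1.2 × 1.75 × 0.3125 × 70 = 45.94 → r_n = 45.94 kips.
Interior bolts: l_c = 3.875 − 1.25 = 2.625 in → 1.2 × 2.625 × 0.3125 × 70 = 68.91 → r_n = 59.06 kips.
R_n = 1 × 45.94 + 3 × 59.06 = 223.1 kips.
Design strength φR_n = 0.75 × 223.1 = 167 kips.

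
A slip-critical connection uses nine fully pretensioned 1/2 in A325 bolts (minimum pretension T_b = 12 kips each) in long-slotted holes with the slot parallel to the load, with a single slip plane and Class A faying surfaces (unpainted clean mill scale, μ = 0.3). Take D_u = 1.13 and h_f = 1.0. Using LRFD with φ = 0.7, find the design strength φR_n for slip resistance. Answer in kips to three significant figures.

R_n = μ · D_u · h_f · T_b · n_s · n_b = 0.3 × 1.13 × 1.0 × 12 × 1 × 9 = 36.61 kips.
Design strength φR_n = 0.7 × 36.61 = 25.6 kips.

25.6 kips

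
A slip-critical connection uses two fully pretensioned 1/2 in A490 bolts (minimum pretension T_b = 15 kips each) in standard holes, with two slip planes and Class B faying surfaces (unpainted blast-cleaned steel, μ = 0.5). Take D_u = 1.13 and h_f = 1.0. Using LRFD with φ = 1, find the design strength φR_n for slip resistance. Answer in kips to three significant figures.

33.9 kips

R_n = μ · D_u · h_f · T_b · n_s · n_b = 0.5 × 1.13 × 1.0 × 15 × 2 × 2 = 33.9 kips.
Design strength φR_n = 1 × 33.9 = 33.9 kips.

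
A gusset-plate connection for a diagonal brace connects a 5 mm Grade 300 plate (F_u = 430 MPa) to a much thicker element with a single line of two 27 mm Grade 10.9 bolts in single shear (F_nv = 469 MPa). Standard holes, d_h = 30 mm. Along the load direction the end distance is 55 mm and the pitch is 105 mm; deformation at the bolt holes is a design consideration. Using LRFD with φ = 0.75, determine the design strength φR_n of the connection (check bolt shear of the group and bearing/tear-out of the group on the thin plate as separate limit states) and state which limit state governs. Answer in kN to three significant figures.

182 kN (bearing governs)

Bolt shear: A_b = π·27²/4 = 572.6 mm²; R_n = 469 × 572.6 × 2 × 1 / 1000 = 537.1 kN → 0.75 × 537.1 = 403 kN.
Bearing (1.2 l_c t F_u ≤ 2.4 d t F_u): upper limit = 2.4·27·5·430 / 1000 = 139.3 kN.
  Edge l_c = 55 − 30/2 = 40 → r_n = 103.2 kN; interior l_c = 105 − 30 = 75 → r_n = 139.3 kN.
  R_n,bearing = 1·103.2 + 1·139.3 = 242.5 kN → 0.75 × 242.5 = 182 kN.
Bearing governs: 182 kN.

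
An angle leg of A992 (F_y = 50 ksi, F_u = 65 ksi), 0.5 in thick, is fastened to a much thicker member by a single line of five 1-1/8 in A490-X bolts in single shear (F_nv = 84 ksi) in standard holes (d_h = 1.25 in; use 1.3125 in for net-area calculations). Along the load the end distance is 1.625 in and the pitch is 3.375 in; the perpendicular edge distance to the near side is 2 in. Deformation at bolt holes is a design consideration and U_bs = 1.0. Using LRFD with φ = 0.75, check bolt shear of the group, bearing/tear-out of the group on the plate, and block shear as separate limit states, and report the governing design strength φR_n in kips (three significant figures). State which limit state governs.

Bolt shear: A_b = π·1.125²/4 = 0.994 in²; R_n = 84 × 0.994 × 5 × 1 = 417.5 kips → 0.75 × 417.5 = 313 kips.
Bearing: edge l_c = 1, r_n = 39 kips; interior l_c = 2.125, r_n = 82.88 kips; R_n = 39 + 4·82.88 = 370.5 kips → 278 kips.
Block shear: A_gv = 7.562, A_nv = 4.609, A_nt = 0.6719 in²; R_n = min(0.6F_uA_nv, 0.6F_yA_gv) + U_bs·F_u·A_nt = 223.4 kips → 168 kips.
Block shear governs: 168 kips.

168 kips (block shear governs)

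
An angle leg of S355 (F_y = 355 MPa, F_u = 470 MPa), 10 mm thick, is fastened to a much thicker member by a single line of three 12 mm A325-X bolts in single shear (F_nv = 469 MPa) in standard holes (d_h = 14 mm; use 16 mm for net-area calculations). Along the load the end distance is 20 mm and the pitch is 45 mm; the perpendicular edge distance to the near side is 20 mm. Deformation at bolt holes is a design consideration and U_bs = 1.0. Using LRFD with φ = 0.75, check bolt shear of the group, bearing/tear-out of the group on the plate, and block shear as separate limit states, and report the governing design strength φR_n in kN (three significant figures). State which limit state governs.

119 kN (bolt shear governs)

Bolt shear: A_b = π·12²/4 = 113.1 mm²; R_n = 469 × 113.1 × 3 × 1 / 1000 = 159.1 kN → 0.75 × 159.1 = 119 kN.
Bearing: edge l_c = 13, r_n = 73.32 kN; interior l_c = 31, r_n = 135.4 kN; R_n = 73.32 + 2·135.4 = 344 kN → 258 kN.
Block shear: A_gv = 1100, A_nv = 700, A_nt = 120 mm²; R_n = min(0.6F_uA_nv, 0.6F_yA_gv) + U_bs·F_u·A_nt = 253.8 kN → 190 kN.
Bolt shear governs: 119 kN.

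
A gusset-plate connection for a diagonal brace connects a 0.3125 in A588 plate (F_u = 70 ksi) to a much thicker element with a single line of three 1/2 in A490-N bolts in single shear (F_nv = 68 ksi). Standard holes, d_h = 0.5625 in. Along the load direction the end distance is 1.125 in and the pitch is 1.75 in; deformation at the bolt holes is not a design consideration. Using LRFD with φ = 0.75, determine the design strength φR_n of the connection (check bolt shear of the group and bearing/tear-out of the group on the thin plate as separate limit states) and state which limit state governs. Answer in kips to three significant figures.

30 kips (bolt shear governs)

Bolt shear: A_b = π·0.5²/4 = 0.1963 in²; R_n = 68 × 0.1963 × 3 × 1 = 40.06 kips → 0.75 × 40.06 = 30 kips.
Bearing (1.5 l_c t F_u ≤ 3.0 d t F_u): upper limit = 3.0·0.5·0.3125·70 = 32.81 kips.
  Edge l_c = 1.125 − 0.5625/2 = 0.8438 → r_n = 27.69 kips; interior l_c = 1.75 − 0.5625 = 1.188 → r_n = 32.81 kips.
  R_n,bearing = 1·27.69 + 2·32.81 = 93.31 kips → 0.75 × 93.31 = 70 kips.
Bolt shear governs: 30 kips.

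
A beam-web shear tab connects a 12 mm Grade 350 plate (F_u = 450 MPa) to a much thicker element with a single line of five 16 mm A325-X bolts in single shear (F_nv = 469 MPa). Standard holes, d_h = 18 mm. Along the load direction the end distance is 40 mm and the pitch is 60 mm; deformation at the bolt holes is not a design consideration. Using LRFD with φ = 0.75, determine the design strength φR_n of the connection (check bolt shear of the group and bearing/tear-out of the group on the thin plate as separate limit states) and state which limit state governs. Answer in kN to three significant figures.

354 kN (bolt shear governs)

Bolt shear: A_b = π·16²/4 = 201.1 mm²; R_n = 469 × 201.1 × 5 × 1 / 1000 = 471.5 kN → 0.75 × 471.5 = 354 kN.
Bearing (1.5 l_c t F_u ≤ 3.0 d t F_u): upper limit = 3.0·16·12·450 / 1000 = 259.2 kN.
  Edge l_c = 40 − 18/2 = 31 → r_n = 251.1 kN; interior l_c = 60 − 18 = 42 → r_n = 259.2 kN.
  R_n,bearing = 1·251.1 + 4·259.2 = 1288 kN → 0.75 × 1288 = 966 kN.
Bolt shear governs: 354 kN.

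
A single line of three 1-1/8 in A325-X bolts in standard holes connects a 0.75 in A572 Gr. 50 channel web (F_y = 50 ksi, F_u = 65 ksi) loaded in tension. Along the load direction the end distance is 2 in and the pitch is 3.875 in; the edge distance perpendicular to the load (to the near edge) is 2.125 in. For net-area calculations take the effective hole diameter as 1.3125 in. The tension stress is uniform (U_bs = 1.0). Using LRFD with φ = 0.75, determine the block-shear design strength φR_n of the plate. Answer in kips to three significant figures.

196 kips

Shear plane L_v = 2 + 2·3.875 = 9.75 in; A_gv = 9.75 × 0.75 = 7.312 in².
A_nv = (9.75 − 2.5·1.3125) × 0.75 = 4.852 in².
A_nt = (2.125 − 0.5·1.3125) × 0.75 = 1.102 in².
0.6 F_u A_nv = 189.2 kips; 0.6 F_y A_gv = 219.4 kips → shear rupture governs the shear term.
R_n = 189.2 + 1.0 × 65 × 1.102 = 260.8 kips.
Design strength φR_n = 0.75 × 260.8 = 196 kips.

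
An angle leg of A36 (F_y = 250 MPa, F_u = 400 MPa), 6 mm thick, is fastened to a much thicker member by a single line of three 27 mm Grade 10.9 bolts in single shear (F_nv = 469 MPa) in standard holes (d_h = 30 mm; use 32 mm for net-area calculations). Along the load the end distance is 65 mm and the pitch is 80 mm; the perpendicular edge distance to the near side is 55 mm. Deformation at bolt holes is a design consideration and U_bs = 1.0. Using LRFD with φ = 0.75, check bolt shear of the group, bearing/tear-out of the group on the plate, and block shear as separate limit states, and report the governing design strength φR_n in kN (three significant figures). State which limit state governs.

Bolt shear: A_b = π·27²/4 = 572.6 mm²; R_n = 469 × 572.6 × 3 × 1 / 1000 = 805.6 kN → 0.75 × 805.6 = 604 kN.
Bearing: edge l_c = 50, r_n = 144 kN; interior l_c = 50, r_n = 144 kN; R_n = 144 + 2·144 = 432 kN → 324 kN.
Block shear: A_gv = 1350, A_nv = 870, A_nt = 234 mm²; R_n = min(0.6F_uA_nv, 0.6F_yA_gv) + U_bs·F_u·A_nt = 296.1 kN → 222 kN.
Block shear governs: 222 kN.

222 kN (block shear governs)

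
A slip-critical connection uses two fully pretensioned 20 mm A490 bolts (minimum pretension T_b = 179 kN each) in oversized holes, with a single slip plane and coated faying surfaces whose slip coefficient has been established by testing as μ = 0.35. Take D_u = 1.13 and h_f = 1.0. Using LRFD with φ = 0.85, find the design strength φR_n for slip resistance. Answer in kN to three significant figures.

120 kN

R_n = μ · D_u · h_f · T_b · n_s · n_b = 0.35 × 1.13 × 1.0 × 179 × 1 × 2 = 141.6 kN.
Design strength φR_n = 0.85 × 141.6 = 120 kN.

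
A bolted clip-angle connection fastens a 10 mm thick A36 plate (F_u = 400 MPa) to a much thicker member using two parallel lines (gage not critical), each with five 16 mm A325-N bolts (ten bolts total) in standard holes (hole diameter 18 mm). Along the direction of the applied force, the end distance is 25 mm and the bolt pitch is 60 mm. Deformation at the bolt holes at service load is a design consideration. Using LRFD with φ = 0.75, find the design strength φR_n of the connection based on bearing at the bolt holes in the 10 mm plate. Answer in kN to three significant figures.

1040 kN

Per bolt r_n = 1.2 l_c t F_u ≤ 2.4 d t F_u; upper limit = 2.4 × 16 × 10 × 400 / 1000 = 153.6 kN.
Edge bolt: l_c = 25 − 18/2 = 16 mm → 1.2 × 16 × 10 × 400 / 1000 = 76.8 → r_n = 76.8 kN.
Interior bolts: l_c = 60 − 18 = 42 mm → 1.2 × 42 × 10 × 400 / 1000 = 201.6 → r_n = 153.6 kN.
R_n = 2 × 76.8 + 8 × 153.6 = 1382 kN.
Design strength φR_n = 0.75 × 1382 = 1040 kN.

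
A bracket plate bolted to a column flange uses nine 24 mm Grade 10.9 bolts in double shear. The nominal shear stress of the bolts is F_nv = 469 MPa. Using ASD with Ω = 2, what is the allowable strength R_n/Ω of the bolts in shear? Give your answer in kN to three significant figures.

A_b = π × 24² / 4 = 452.4 mm².
R_n = F_nv · A_b · n · n_s = 469 × 452.4 × 9 × 2 / 1000 = 3819 kN.
Allowable strength R_n/Ω = 3819 / 2 = 1910 kN.

1910 kN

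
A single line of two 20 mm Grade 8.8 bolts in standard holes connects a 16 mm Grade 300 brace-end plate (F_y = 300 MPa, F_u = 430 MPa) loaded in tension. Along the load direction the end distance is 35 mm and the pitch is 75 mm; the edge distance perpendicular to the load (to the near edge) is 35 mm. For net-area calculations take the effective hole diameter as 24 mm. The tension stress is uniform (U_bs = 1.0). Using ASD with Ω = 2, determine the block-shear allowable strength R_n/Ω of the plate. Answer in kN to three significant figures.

Shear plane L_v = 35 + 1·75 = 110 mm; A_gv = 110 × 16 = 1760 mm².
A_nv = (110 − 1.5·24) × 16 = 1184 mm².
A_nt = (35 − 0.5·24) × 16 = 368 mm².
0.6 F_u A_nv = 305.5 kN; 0.6 F_y A_gv = 316.8 kN → shear rupture governs the shear term.
R_n = 305.5 + 1.0 × 430 × 368 / 1000 = 463.7 kN.
Allowable strength R_n/Ω = 463.7 / 2 = 232 kN.

232 kN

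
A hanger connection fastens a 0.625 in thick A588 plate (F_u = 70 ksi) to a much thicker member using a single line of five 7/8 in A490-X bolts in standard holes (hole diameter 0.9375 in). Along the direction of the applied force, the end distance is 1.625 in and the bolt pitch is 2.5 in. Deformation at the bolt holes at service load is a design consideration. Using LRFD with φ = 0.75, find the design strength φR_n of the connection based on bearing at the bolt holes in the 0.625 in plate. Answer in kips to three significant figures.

292 kips

Per bolt r_n = 1.2 l_c t F_u ≤ 2.4 d t F_u; upper limit = 2.4 × 0.875 × 0.625 × 70 = 91.88 kips.
Edge bolt: l_c = 1.625 − 0.9375/2 = 1.156 in → 1.2 × 1.156 × 0.625 × 70 = 60.7 → r_n = 60.7 kips.
Interior bolts: l_c = 2.5 − 0.9375 = 1.562 in → 1.2 × 1.562 × 0.625 × 70 = 82.03 → r_n = 82.03 kips.
R_n = 1 × 60.7 + 4 × 82.03 = 388.8 kips.
Design strength φR_n = 0.75 × 388.8 = 292 kips.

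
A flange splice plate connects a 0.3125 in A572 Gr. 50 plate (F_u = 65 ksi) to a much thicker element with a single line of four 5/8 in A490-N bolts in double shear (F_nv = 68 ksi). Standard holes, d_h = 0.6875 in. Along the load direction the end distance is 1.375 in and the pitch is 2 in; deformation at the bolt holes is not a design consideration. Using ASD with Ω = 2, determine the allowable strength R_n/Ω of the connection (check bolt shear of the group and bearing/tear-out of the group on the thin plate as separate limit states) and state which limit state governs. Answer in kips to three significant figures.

Bolt shear: A_b = π·0.625²/4 = 0.3068 in²; R_n = 68 × 0.3068 × 4 × 2 = 166.9 kips → 166.9 / 2 = 83.4 kips.
Bearing (1.5 l_c t F_u ≤ 3.0 d t F_u): upper limit = 3.0·0.625·0.3125·65 = 38.09 kips.
  Edge l_c = 1.375 − 0.6875/2 = 1.031 → r_n = 31.42 kips; interior l_c = 2 − 0.6875 = 1.312 → r_n = 38.09 kips.
  R_n,bearing = 1·31.42 + 3·38.09 = 145.7 kips → 145.7 / 2 = 72.8 kips.
Bearing governs: 72.8 kips.

72.8 kips (bearing governs)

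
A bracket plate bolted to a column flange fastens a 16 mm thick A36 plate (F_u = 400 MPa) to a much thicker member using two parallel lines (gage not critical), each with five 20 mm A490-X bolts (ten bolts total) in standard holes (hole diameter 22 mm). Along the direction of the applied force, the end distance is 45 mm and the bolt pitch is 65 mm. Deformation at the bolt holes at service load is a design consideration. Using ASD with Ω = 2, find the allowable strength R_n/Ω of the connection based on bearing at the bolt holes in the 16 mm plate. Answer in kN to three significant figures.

Per bolt r_n = 1.2 l_c t F_u ≤ 2.4 d t F_u; upper limit = 2.4 × 20 × 16 × 400 / 1000 = 307.2 kN.
Edge bolt: l_c = 45 − 22/2 = 34 mm → 1.2 × 34 × 16 × 400 / 1000 = 261.1 → r_n = 261.1 kN.
Interior bolts: l_c = 65 − 22 = 43 mm → 1.2 × 43 × 16 × 400 / 1000 = 330.2 → r_n = 307.2 kN.
R_n = 2 × 261.1 + 8 × 307.2 = 2980 kN.
Allowable strength R_n/Ω = 2980 / 2 = 1490 kN.

1490 kN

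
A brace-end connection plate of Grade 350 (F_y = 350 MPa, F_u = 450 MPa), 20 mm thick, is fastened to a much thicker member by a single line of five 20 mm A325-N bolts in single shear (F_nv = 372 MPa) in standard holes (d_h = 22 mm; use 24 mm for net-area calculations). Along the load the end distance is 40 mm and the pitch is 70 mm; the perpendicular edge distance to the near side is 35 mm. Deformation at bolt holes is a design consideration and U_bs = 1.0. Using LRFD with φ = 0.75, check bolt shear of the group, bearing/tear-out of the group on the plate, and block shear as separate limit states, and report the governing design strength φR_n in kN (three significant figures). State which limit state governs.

438 kN (bolt shear governs)

Bolt shear: A_b = π·20²/4 = 314.2 mm²; R_n = 372 × 314.2 × 5 × 1 / 1000 = 584.3 kN → 0.75 × 584.3 = 438 kN.
Bearing: edge l_c = 29, r_n = 313.2 kN; interior l_c = 48, r_n = 432 kN; R_n = 313.2 + 4·432 = 2041 kN → 1530 kN.
Block shear: A_gv = 6400, A_nv = 4240, A_nt = 460 mm²; R_n = min(0.6F_uA_nv, 0.6F_yA_gv) + U_bs·F_u·A_nt = 1352 kN → 1010 kN.
Bolt shear governs: 438 kN.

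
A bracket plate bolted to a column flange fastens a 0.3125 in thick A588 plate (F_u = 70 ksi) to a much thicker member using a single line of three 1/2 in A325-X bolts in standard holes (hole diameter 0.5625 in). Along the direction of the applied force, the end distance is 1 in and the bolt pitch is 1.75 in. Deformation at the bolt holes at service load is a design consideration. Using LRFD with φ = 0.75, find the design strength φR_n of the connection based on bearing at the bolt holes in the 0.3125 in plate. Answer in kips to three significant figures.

Per bolt r_n = 1.2 l_c t F_u ≤ 2.4 d t F_u; upper limit = 2.4 × 0.5 × 0.3125 × 70 = 26.25 kips.
Edge bolt: l_c = 1 − 0.5625/2 = 0.7188 in → 1.2 × 0.7188 × 0.3125 × 70 = 18.87 → r_n = 18.87 kips.
Interior bolts: l_c = 1.75 − 0.5625 = 1.188 in → 1.2 × 1.188 × 0.3125 × 70 = 31.17 → r_n = 26.25 kips.
R_n = 1 × 18.87 + 2 × 26.25 = 71.37 kips.
Design strength φR_n = 0.75 × 71.37 = 53.5 kips.

53.5 kips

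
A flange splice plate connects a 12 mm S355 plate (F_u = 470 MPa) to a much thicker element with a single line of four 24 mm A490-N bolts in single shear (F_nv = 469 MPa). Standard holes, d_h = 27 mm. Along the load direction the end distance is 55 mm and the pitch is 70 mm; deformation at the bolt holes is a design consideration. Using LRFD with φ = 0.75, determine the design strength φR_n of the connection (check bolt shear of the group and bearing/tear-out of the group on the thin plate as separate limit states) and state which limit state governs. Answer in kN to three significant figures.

637 kN (bolt shear governs)

Bolt shear: A_b = π·24²/4 = 452.4 mm²; R_n = 469 × 452.4 × 4 × 1 / 1000 = 848.7 kN → 0.75 × 848.7 = 637 kN.
Bearing (1.2 l_c t F_u ≤ 2.4 d t F_u): upper limit = 2.4·24·12·470 / 1000 = 324.9 kN.
  Edge l_c = 55 − 27/2 = 41.5 → r_n = 280.9 kN; interior l_c = 70 − 27 = 43 → r_n = 291 kN.
  R_n,bearing = 1·280.9 + 3·291 = 1154 kN → 0.75 × 1154 = 865 kN.
Bolt shear governs: 637 kN.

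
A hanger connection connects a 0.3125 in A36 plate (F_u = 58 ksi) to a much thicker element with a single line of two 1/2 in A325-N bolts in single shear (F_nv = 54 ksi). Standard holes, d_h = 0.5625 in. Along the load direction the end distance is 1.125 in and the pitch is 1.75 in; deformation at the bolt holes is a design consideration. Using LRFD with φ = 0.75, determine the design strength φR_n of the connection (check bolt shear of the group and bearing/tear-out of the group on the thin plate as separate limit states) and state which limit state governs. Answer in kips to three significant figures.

15.9 kips (bolt shear governs)

Bolt shear: A_b = π·0.5²/4 = 0.1963 in²; R_n = 54 × 0.1963 × 2 × 1 = 21.21 kips → 0.75 × 21.21 = 15.9 kips.
Bearing (1.2 l_c t F_u ≤ 2.4 d t F_u): upper limit = 2.4·0.5·0.3125·58 = 21.75 kips.
  Edge l_c = 1.125 − 0.5625/2 = 0.8438 → r_n = 18.35 kips; interior l_c = 1.75 − 0.5625 = 1.188 → r_n = 21.75 kips.
  R_n,bearing = 1·18.35 + 1·21.75 = 40.1 kips → 0.75 × 40.1 = 30.1 kips.
Bolt shear governs: 15.9 kips.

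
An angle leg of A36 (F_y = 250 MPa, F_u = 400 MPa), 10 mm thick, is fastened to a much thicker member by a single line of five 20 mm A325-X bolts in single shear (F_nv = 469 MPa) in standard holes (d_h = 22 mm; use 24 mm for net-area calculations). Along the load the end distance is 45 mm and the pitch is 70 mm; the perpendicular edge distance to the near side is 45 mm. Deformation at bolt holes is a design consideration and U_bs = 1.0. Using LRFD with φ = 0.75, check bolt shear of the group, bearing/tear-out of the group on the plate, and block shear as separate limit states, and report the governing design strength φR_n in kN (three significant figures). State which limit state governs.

465 kN (block shear governs)

Bolt shear: A_b = π·20²/4 = 314.2 mm²; R_n = 469 × 314.2 × 5 × 1 / 1000 = 736.7 kN → 0.75 × 736.7 = 553 kN.
Bearing: edge l_c = 34, r_n = 163.2 kN; interior l_c = 48, r_n = 192 kN; R_n = 163.2 + 4·192 = 931.2 kN → 698 kN.
Block shear: A_gv = 3250, A_nv = 2170, A_nt = 330 mm²; R_n = min(0.6F_uA_nv, 0.6F_yA_gv) + U_bs·F_u·A_nt = 619.5 kN → 465 kN.
Block shear governs: 465 kN.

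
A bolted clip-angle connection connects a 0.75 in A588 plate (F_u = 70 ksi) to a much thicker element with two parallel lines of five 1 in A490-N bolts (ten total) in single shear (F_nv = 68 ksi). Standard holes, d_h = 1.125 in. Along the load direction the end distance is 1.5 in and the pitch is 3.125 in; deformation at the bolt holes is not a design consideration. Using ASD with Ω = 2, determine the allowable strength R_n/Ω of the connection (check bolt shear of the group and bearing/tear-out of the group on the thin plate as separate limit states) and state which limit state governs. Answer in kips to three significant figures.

267 kips (bolt shear governs)

Bolt shear: A_b = π·1²/4 = 0.7854 in²; R_n = 68 × 0.7854 × 10 × 1 = 534.1 kips → 534.1 / 2 = 267 kips.
Bearing (1.5 l_c t F_u ≤ 3.0 d t F_u): upper limit = 3.0·1·0.75·70 = 157.5 kips.
  Edge l_c = 1.5 − 1.125/2 = 0.9375 → r_n = 73.83 kips; interior l_c = 3.125 − 1.125 = 2 → r_n = 157.5 kips.
  R_n,bearing = 2·73.83 + 8·157.5 = 1408 kips → 1408 / 2 = 704 kips.
Bolt shear governs: 267 kips.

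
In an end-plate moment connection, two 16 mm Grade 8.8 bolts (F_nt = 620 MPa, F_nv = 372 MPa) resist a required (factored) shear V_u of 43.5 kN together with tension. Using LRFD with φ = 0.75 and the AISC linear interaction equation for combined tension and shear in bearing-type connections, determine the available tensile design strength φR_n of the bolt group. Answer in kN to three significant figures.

A_b = π·16²/4 = 201.1 mm²; f_rv = 43.5 × 1000 / (2 × 201.1) = 108.2 MPa.
F'_nt = 1.3 F_nt − (F_nt / φF_nv) f_rv = 1.3·620 − (620/(0.75·372))·108.2 = 565.6 MPa, capped at F_nt → F'_nt = 565.6 MPa.
R_n = F'_nt · A_b · n = 565.6 × 201.1 × 2 / 1000 = 227.4 kN.
Design strength φR_n = 0.75 × 227.4 = 171 kN.

171 kN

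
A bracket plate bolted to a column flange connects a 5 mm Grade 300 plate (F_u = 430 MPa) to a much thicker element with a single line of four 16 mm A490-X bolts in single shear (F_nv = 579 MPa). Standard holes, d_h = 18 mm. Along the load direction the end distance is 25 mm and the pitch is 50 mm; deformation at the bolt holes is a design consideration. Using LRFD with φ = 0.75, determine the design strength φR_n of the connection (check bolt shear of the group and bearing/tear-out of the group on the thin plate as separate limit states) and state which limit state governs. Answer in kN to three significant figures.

Bolt shear: A_b = π·16²/4 = 201.1 mm²; R_n = 579 × 201.1 × 4 × 1 / 1000 = 465.7 kN → 0.75 × 465.7 = 349 kN.
Bearing (1.2 l_c t F_u ≤ 2.4 d t F_u): upper limit = 2.4·16·5·430 / 1000 = 82.56 kN.
  Edge l_c = 25 − 18/2 = 16 → r_n = 41.28 kN; interior l_c = 50 − 18 = 32 → r_n = 82.56 kN.
  R_n,bearing = 1·41.28 + 3·82.56 = 289 kN → 0.75 × 289 = 217 kN.
Bearing governs: 217 kN.

217 kN (bearing governs)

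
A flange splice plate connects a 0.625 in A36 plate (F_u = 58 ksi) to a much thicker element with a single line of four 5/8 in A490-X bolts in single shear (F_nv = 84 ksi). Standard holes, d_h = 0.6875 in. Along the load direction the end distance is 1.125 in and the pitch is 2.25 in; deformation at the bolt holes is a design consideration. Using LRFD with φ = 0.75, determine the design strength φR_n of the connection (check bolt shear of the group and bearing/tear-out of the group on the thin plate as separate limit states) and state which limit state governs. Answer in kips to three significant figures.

77.3 kips (bolt shear governs)

Bolt shear: A_b = π·0.625²/4 = 0.3068 in²; R_n = 84 × 0.3068 × 4 × 1 = 103.1 kips → 0.75 × 103.1 = 77.3 kips.
Bearing (1.2 l_c t F_u ≤ 2.4 d t F_u): upper limit = 2.4·0.625·0.625·58 = 54.38 kips.
  Edge l_c = 1.125 − 0.6875/2 = 0.7812 → r_n = 33.98 kips; interior l_c = 2.25 − 0.6875 = 1.562 → r_n = 54.38 kips.
  R_n,bearing = 1·33.98 + 3·54.38 = 197.1 kips → 0.75 × 197.1 = 148 kips.
Bolt shear governs: 77.3 kips.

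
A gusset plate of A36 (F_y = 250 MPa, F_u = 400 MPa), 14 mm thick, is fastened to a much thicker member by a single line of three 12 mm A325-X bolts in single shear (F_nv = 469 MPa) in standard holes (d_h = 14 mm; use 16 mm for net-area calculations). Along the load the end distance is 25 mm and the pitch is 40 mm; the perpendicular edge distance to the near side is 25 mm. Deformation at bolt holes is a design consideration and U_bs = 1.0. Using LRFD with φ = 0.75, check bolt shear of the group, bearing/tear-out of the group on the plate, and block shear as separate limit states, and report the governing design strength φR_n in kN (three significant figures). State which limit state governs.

119 kN (bolt shear governs)

Bolt shear: A_b = π·12²/4 = 113.1 mm²; R_n = 469 × 113.1 × 3 × 1 / 1000 = 159.1 kN → 0.75 × 159.1 = 119 kN.
Bearing: edge l_c = 18, r_n = 121 kN; interior l_c = 26, r_n = 161.3 kN; R_n = 121 + 2·161.3 = 443.5 kN → 333 kN.
Block shear: A_gv = 1470, A_nv = 910, A_nt = 238 mm²; R_n = min(0.6F_uA_nv, 0.6F_yA_gv) + U_bs·F_u·A_nt = 313.6 kN → 235 kN.
Bolt shear governs: 119 kN.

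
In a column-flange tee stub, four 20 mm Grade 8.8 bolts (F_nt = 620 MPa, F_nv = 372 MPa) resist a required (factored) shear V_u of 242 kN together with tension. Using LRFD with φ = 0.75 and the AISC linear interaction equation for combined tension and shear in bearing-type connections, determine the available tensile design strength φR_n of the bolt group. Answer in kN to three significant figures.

A_b = π·20²/4 = 314.2 mm²; f_rv = 242 × 1000 / (4 × 314.2) = 192.6 MPa.
F'_nt = 1.3 F_nt − (F_nt / φF_nv) f_rv = 1.3·620 − (620/(0.75·372))·192.6 = 378.1 MPa, capped at F_nt → F'_nt = 378.1 MPa.
R_n = F'_nt · A_b · n = 378.1 × 314.2 × 4 / 1000 = 475.1 kN.
Design strength φR_n = 0.75 × 475.1 = 356 kN.

356 kN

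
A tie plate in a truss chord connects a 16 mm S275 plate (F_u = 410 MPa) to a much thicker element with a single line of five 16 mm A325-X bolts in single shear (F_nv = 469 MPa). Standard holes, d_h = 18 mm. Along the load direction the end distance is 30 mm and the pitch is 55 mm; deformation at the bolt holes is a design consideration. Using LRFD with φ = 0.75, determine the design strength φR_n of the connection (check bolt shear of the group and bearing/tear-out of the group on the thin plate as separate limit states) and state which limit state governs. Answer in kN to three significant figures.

354 kN (bolt shear governs)

Bolt shear: A_b = π·16²/4 = 201.1 mm²; R_n = 469 × 201.1 × 5 × 1 / 1000 = 471.5 kN → 0.75 × 471.5 = 354 kN.
Bearing (1.2 l_c t F_u ≤ 2.4 d t F_u): upper limit = 2.4·16·16·410 / 1000 = 251.9 kN.
  Edge l_c = 30 − 18/2 = 21 → r_n = 165.3 kN; interior l_c = 55 − 18 = 37 → r_n = 251.9 kN.
  R_n,bearing = 1·165.3 + 4·251.9 = 1173 kN → 0.75 × 1173 = 880 kN.
Bolt shear governs: 354 kN.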